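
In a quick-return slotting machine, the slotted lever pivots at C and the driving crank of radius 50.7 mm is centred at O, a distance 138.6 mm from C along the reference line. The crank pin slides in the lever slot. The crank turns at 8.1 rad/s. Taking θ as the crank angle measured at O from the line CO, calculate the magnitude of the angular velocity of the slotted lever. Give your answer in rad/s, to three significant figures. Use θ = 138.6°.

ω = 8.1 rad/s
Crank pin A relative to C: A = (d + r cosθ, r sinθ); lever angle φ = atan2(r sinθ, d + r cosθ).
Differentiating tanφ: φ̇ = rω(d cosθ + r)/(d² + r² + 2dr cosθ).
d² + r² + 2dr cosθ = |CA|² = 0.0112384 m²;  d cosθ + r = -0.053265 m.
|ω_lever| = |0.0507·8.1·-0.053265| / 0.0112384 = 1.9464 rad/s.

1.95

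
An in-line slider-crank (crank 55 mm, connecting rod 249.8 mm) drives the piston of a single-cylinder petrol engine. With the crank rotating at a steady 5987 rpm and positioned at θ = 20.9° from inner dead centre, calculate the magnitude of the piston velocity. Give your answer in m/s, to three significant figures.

ω = 2π·5987/60 = 627 rad/s
For an in-line slider-crank, x = r cosθ + √(L² − r² sin²θ), so v = −rω sinθ·[1 + r cosθ/√(L² − r² sin²θ)].
With r = 0.055 m, L = 0.2498 m, θ = 20.9°: √(L² − r² sin²θ) = 0.24903 m.
v = −0.055·627·0.35674·[1 + 0.055·0.93420/0.24903] = -14.839 m/s.
|v| = 14.839 m/s.

14.8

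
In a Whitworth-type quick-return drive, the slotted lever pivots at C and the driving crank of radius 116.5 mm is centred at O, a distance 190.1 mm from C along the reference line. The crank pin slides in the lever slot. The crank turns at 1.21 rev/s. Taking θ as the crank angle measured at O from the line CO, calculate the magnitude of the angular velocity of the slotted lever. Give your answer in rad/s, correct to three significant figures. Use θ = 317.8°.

ω = 7.603 rad/s (from 1.21 rev/s).
Crank pin A relative to C: A = (d + r cosθ, r sinθ); lever angle φ = atan2(r sinθ, d + r cosθ).
Differentiating tanφ: φ̇ = rω(d cosθ + r)/(d² + r² + 2dr cosθ).
d² + r² + 2dr cosθ = |CA|² = 0.0825229 m²;  d cosθ + r = +0.25733 m.
|ω_lever| = |0.1165·7.603·+0.25733| / 0.0825229 = 2.7619 rad/s.

2.76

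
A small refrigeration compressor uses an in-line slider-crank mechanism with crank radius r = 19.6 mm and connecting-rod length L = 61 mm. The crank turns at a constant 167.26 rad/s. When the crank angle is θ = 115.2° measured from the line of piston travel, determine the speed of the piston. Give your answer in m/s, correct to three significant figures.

ω = 167.3 rad/s
For an in-line slider-crank, x = r cosθ + √(L² − r² sin²θ), so v = −rω sinθ·[1 + r cosθ/√(L² − r² sin²θ)].
With r = 0.0196 m, L = 0.061 m, θ = 115.2°: √(L² − r² sin²θ) = 0.058365 m.
v = −0.0196·167.3·0.90483·[1 + 0.0196·-0.42578/0.058365] = -2.5422 m/s.
|v| = 2.5422 m/s.

2.54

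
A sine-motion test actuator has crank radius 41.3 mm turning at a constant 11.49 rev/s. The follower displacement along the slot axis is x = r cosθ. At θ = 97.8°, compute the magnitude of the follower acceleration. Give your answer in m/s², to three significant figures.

29.2

ω = 72.19 rad/s (from 11.49 rev/s).
x = r cosθ ⇒ ẍ = −rω² cosθ (ω constant).
|a| = rω²|cosθ| = 0.0413·(72.19)²·|cos 97.8°| = 29.213 m/s².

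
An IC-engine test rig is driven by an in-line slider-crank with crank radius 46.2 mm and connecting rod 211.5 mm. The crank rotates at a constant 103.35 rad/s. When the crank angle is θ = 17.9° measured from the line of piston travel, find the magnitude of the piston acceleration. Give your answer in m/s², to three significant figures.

558

ω = 103.3 rad/s
x(θ) = r cosθ + √(L² − r² sin²θ); with ω constant, a = ω²·d²x/dθ².
d²x/dθ² = −r cosθ − r²(cos2θ)/√u − r⁴ sin²2θ/(4u^{3/2}),  u = L² − r² sin²θ = 0.0445306 m².
Substituting r = 0.0462 m, L = 0.2115 m, θ = 17.9°: d²x/dθ² = -0.052209 m.
a = ω²·d²x/dθ² = (103.3)²·(-0.052209) = -557.65 m/s²;  |a| = 557.65 m/s².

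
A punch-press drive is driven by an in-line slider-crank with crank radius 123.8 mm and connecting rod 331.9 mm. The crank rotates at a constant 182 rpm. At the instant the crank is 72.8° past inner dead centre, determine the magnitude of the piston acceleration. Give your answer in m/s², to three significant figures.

1.29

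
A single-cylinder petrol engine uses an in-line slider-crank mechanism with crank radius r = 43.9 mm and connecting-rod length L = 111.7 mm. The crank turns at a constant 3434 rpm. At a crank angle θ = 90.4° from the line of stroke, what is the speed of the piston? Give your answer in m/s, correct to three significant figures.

15.7

ω = 2π·3434/60 = 359.6 rad/s
For an in-line slider-crank, x = r cosθ + √(L² − r² sin²θ), so v = −rω sinθ·[1 + r cosθ/√(L² − r² sin²θ)].
With r = 0.0439 m, L = 0.1117 m, θ = 90.4°: √(L² − r² sin²θ) = 0.10271 m.
v = −0.0439·359.6·0.99998·[1 + 0.0439·-0.00698/0.10271] = -15.739 m/s.
|v| = 15.739 m/s.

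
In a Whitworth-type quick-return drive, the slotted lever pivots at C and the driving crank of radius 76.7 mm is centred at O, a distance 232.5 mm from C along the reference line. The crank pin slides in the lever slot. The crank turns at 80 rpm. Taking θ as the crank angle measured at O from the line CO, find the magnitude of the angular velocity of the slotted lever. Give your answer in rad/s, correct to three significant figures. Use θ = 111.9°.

0.138

ω = 8.378 rad/s (from 80 rpm).
Crank pin A relative to C: A = (d + r cosθ, r sinθ); lever angle φ = atan2(r sinθ, d + r cosθ).
Differentiating tanφ: φ̇ = rω(d cosθ + r)/(d² + r² + 2dr cosθ).
d² + r² + 2dr cosθ = |CA|² = 0.0466363 m²;  d cosθ + r = -0.01002 m.
|ω_lever| = |0.0767·8.378·-0.01002| / 0.0466363 = 0.13805 rad/s.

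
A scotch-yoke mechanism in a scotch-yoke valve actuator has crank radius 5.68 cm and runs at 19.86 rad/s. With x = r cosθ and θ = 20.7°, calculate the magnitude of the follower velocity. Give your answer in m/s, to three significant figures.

0.399

ω = 19.86 rad/s
x = r cosθ ⇒ ẋ = −rω sinθ.
|v| = rω|sinθ| = 0.0568·19.86·|sin 20.7°| = 0.39874 m/s.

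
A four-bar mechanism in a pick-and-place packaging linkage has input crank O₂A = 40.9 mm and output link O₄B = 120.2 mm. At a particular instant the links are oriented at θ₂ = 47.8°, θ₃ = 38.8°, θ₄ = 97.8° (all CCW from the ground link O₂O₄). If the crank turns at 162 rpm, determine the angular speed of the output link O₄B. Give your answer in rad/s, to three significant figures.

ω₂ = 16.96 rad/s (from 162 rpm).
Differentiating the loop-closure r₂e^{iθ₂}+r₃e^{iθ₃}=r₁+r₄e^{iθ₄} gives r₂ω₂e^{iθ₂}+r₃ω₃e^{iθ₃}=r₄ω₄e^{iθ₄}.
Eliminating the other unknown: ω₄ = r₂ω₂ sin(θ₂−θ₃) / [r₄ sin(θ₄−θ₃)].
Numerator sine = +0.15643; denominator sine = +0.85717.
Result = 0.0409·16.96·(+0.15643) / (0.1202·(+0.85717)) = +1.0535 rad/s; magnitude 1.0535 rad/s.

1.05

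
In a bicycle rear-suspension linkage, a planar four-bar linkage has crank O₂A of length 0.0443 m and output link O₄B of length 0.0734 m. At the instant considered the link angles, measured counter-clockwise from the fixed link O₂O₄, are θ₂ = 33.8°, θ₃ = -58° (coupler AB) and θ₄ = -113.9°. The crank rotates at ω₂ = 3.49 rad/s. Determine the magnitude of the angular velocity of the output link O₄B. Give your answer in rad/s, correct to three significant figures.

2.54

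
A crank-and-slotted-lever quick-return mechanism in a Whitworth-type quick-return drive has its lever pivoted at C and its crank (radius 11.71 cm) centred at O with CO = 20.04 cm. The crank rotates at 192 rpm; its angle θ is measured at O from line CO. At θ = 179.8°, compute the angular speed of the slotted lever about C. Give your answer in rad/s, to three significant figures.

28.3

ω = 20.11 rad/s (from 192 rpm).
Crank pin A relative to C: A = (d + r cosθ, r sinθ); lever angle φ = atan2(r sinθ, d + r cosθ).
Differentiating tanφ: φ̇ = rω(d cosθ + r)/(d² + r² + 2dr cosθ).
d² + r² + 2dr cosθ = |CA|² = 0.00693918 m²;  d cosθ + r = -0.083299 m.
|ω_lever| = |0.1171·20.11·-0.083299| / 0.00693918 = 28.263 rad/s.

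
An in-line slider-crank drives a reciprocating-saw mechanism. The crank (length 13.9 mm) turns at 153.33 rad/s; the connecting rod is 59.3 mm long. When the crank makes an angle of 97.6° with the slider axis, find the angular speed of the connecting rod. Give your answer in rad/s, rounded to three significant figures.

ω = 153.3 rad/s
The rod makes angle φ with the slider axis where L sinφ = r sinθ; differentiating, L cosφ·φ̇ = r ω cosθ.
L cosφ = √(L² − r² sin²θ) = 0.057677 m.
|ω_rod| = r ω |cosθ| / √(L² − r² sin²θ) = 0.0139·153.3·0.13226/0.057677 = 4.8871 rad/s.

4.89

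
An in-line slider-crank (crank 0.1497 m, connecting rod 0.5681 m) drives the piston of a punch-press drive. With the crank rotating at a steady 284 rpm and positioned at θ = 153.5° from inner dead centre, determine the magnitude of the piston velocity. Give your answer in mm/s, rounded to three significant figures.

1510

ω = 2π·284/60 = 29.74 rad/s
For an in-line slider-crank, x = r cosθ + √(L² − r² sin²θ), so v = −rω sinθ·[1 + r cosθ/√(L² − r² sin²θ)].
With r = 0.1497 m, L = 0.5681 m, θ = 153.5°: √(L² − r² sin²θ) = 0.56416 m.
v = −0.1497·29.74·0.44620·[1 + 0.1497·-0.89493/0.56416] = -1.5148 m/s.
|v| = 1.5148 m/s = 1514.8 mm/s.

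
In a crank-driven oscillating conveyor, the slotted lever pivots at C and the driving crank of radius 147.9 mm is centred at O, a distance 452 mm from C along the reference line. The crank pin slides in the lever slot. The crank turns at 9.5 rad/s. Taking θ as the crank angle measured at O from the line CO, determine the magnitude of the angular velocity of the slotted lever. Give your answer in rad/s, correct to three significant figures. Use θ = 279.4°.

ω = 9.5 rad/s
Crank pin A relative to C: A = (d + r cosθ, r sinθ); lever angle φ = atan2(r sinθ, d + r cosθ).
Differentiating tanφ: φ̇ = rω(d cosθ + r)/(d² + r² + 2dr cosθ).
d² + r² + 2dr cosθ = |CA|² = 0.248015 m²;  d cosθ + r = +0.22172 m.
|ω_lever| = |0.1479·9.5·+0.22172| / 0.248015 = 1.2561 rad/s.

1.26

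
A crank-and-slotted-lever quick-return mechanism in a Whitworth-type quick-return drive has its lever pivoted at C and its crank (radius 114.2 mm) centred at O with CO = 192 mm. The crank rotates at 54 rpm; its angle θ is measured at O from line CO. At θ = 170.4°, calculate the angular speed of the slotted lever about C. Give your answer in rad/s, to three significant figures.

7.28

ω = 5.655 rad/s (from 54 rpm).
Crank pin A relative to C: A = (d + r cosθ, r sinθ); lever angle φ = atan2(r sinθ, d + r cosθ).
Differentiating tanφ: φ̇ = rω(d cosθ + r)/(d² + r² + 2dr cosθ).
d² + r² + 2dr cosθ = |CA|² = 0.00666695 m²;  d cosθ + r = -0.075111 m.
|ω_lever| = |0.1142·5.655·-0.075111| / 0.00666695 = 7.2756 rad/s.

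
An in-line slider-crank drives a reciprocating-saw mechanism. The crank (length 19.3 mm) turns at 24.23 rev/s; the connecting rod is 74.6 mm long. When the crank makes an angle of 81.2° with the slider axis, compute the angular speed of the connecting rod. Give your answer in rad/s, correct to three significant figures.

ω = 152.2 rad/s (converted from 24.23 rev/s).
The rod makes angle φ with the slider axis where L sinφ = r sinθ; differentiating, L cosφ·φ̇ = r ω cosθ.
L cosφ = √(L² − r² sin²θ) = 0.072121 m.
|ω_rod| = r ω |cosθ| / √(L² − r² sin²θ) = 0.0193·152.2·0.15299/0.072121 = 6.2328 rad/s.

6.23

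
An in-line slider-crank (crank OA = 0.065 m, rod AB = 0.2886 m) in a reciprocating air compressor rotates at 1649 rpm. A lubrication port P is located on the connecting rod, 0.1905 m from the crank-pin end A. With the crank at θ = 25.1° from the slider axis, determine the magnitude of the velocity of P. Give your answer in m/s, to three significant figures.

ω = 172.7 rad/s.  Crank-pin speed |V_A| = rω = 11.224 m/s, perpendicular to OA.
Rod angle: sinφ = −(r/L) sinθ ⇒ φ = -5.482°; ω_rod = −rω cosθ/√(L²−r²sin²θ) = -35.382 rad/s.
V_P = V_A + ω_rod × AP, with AP = 0.1905 m along the rod.
Components: V_Px = −rω sinθ − a·ω_rod·sinφ = -5.4053 m/s;  V_Py = rω cosθ + a·ω_rod·cosφ = +3.4551 m/s.
|V_P| = √(V_Px² + V_Py²) = 6.4152 m/s.

6.42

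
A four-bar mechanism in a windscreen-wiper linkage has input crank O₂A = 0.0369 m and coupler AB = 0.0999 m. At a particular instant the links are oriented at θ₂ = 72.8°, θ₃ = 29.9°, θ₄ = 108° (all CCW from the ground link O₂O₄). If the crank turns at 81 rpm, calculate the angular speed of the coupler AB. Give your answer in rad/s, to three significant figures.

1.85

ω₂ = 8.482 rad/s (from 81 rpm).
Differentiating the loop-closure r₂e^{iθ₂}+r₃e^{iθ₃}=r₁+r₄e^{iθ₄} gives r₂ω₂e^{iθ₂}+r₃ω₃e^{iθ₃}=r₄ω₄e^{iθ₄}.
Eliminating the other unknown: ω₃ = r₂ω₂ sin(θ₄−θ₂) / [r₃ sin(θ₃−θ₄)].
Numerator sine = +0.57643; denominator sine = -0.97851.
Result = 0.0369·8.482·(+0.57643) / (0.0999·(-0.97851)) = -1.8457 rad/s; magnitude 1.8457 rad/s.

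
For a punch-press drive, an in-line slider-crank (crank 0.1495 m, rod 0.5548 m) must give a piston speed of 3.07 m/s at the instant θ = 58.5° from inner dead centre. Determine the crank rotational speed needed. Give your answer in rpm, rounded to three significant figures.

For an in-line slider-crank, |v_piston| = rω|sinθ|·[1 + r cosθ/√(L² − r² sin²θ)].
With r = 0.1495 m, L = 0.5548 m, θ = 58.5°: the bracketed kinematic factor |dx/dθ| = 0.14591 m.
ω = v/|dx/dθ| = 3.07/0.14591 = 21.04 rad/s.
N = 60ω/(2π) = 200.92 rpm.

201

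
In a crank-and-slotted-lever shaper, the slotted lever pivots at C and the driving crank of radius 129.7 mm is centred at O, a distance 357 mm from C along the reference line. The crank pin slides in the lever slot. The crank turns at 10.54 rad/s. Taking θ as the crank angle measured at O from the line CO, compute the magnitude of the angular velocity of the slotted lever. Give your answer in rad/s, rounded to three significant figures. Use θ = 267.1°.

1.09

ω = 10.54 rad/s
Crank pin A relative to C: A = (d + r cosθ, r sinθ); lever angle φ = atan2(r sinθ, d + r cosθ).
Differentiating tanφ: φ̇ = rω(d cosθ + r)/(d² + r² + 2dr cosθ).
d² + r² + 2dr cosθ = |CA|² = 0.139586 m²;  d cosθ + r = +0.11164 m.
|ω_lever| = |0.1297·10.54·+0.11164| / 0.139586 = 1.0933 rad/s.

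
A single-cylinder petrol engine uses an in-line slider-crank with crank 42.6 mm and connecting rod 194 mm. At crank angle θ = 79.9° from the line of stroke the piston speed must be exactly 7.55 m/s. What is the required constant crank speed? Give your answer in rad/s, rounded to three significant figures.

173

For an in-line slider-crank, |v_piston| = rω|sinθ|·[1 + r cosθ/√(L² − r² sin²θ)].
With r = 0.0426 m, L = 0.194 m, θ = 79.9°: the bracketed kinematic factor |dx/dθ| = 0.043594 m.
ω = v/|dx/dθ| = 7.55/0.043594 = 173.19 rad/s.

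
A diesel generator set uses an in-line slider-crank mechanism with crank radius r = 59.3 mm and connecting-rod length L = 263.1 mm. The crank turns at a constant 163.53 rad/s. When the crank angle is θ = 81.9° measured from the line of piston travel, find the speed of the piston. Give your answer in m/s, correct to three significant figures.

ω = 163.5 rad/s
For an in-line slider-crank, x = r cosθ + √(L² − r² sin²θ), so v = −rω sinθ·[1 + r cosθ/√(L² − r² sin²θ)].
With r = 0.0593 m, L = 0.2631 m, θ = 81.9°: √(L² − r² sin²θ) = 0.25647 m.
v = −0.0593·163.5·0.99002·[1 + 0.0593·0.14090/0.25647] = -9.9134 m/s.
|v| = 9.9134 m/s.

9.91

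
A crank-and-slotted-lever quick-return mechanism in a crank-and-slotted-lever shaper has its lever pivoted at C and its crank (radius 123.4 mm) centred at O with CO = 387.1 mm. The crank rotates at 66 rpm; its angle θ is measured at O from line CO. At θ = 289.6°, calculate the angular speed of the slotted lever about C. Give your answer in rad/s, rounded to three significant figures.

1.10

ω = 6.912 rad/s (from 66 rpm).
Crank pin A relative to C: A = (d + r cosθ, r sinθ); lever angle φ = atan2(r sinθ, d + r cosθ).
Differentiating tanφ: φ̇ = rω(d cosθ + r)/(d² + r² + 2dr cosθ).
d² + r² + 2dr cosθ = |CA|² = 0.197122 m²;  d cosθ + r = +0.25325 m.
|ω_lever| = |0.1234·6.912·+0.25325| / 0.197122 = 1.0957 rad/s.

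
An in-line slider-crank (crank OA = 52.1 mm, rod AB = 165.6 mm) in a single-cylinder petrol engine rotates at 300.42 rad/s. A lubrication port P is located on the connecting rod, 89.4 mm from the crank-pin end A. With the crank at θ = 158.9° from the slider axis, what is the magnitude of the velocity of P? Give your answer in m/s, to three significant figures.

ω = 300.4 rad/s.  Crank-pin speed |V_A| = rω = 15.652 m/s, perpendicular to OA.
Rod angle: sinφ = −(r/L) sinθ ⇒ φ = -6.503°; ω_rod = −rω cosθ/√(L²−r²sin²θ) = +88.75 rad/s.
V_P = V_A + ω_rod × AP, with AP = 0.0894 m along the rod.
Components: V_Px = −rω sinθ − a·ω_rod·sinφ = -4.736 m/s;  V_Py = rω cosθ + a·ω_rod·cosφ = -6.7193 m/s.
|V_P| = √(V_Px² + V_Py²) = 8.2206 m/s.

8.22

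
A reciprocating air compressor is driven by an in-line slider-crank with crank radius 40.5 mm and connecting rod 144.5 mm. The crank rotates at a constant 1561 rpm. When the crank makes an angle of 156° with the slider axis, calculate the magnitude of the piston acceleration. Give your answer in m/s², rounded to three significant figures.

781

ω = 2π·1561/60 = 163.5 rad/s
x(θ) = r cosθ + √(L² − r² sin²θ); with ω constant, a = ω²·d²x/dθ².
d²x/dθ² = −r cosθ − r²(cos2θ)/√u − r⁴ sin²2θ/(4u^{3/2}),  u = L² − r² sin²θ = 0.0206089 m².
Substituting r = 0.0405 m, L = 0.1445 m, θ = 156°: d²x/dθ² = +0.029228 m.
a = ω²·d²x/dθ² = (163.5)²·(+0.029228) = +781.01 m/s²;  |a| = 781.01 m/s².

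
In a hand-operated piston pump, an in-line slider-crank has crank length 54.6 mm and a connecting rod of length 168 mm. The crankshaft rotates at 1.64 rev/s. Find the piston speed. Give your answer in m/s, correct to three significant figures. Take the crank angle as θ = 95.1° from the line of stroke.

0.543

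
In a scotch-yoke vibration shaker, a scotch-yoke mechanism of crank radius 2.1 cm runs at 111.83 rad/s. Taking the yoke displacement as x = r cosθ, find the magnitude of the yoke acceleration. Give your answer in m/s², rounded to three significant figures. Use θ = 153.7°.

235

ω = 111.8 rad/s
x = r cosθ ⇒ ẍ = −rω² cosθ (ω constant).
|a| = rω²|cosθ| = 0.021·(111.8)²·|cos 153.7°| = 235.44 m/s².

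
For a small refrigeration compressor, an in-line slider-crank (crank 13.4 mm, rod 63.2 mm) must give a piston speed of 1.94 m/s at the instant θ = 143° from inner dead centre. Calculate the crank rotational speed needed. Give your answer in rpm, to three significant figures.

For an in-line slider-crank, |v_piston| = rω|sinθ|·[1 + r cosθ/√(L² − r² sin²θ)].
With r = 0.0134 m, L = 0.0632 m, θ = 143°: the bracketed kinematic factor |dx/dθ| = 0.0066875 m.
ω = v/|dx/dθ| = 1.94/0.0066875 = 290.09 rad/s.
N = 60ω/(2π) = 2770.2 rpm.

2770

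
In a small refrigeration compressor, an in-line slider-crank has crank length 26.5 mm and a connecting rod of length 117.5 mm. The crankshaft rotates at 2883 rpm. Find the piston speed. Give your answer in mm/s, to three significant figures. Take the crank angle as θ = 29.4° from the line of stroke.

ω = 2π·2883/60 = 301.9 rad/s
For an in-line slider-crank, x = r cosθ + √(L² − r² sin²θ), so v = −rω sinθ·[1 + r cosθ/√(L² − r² sin²θ)].
With r = 0.0265 m, L = 0.1175 m, θ = 29.4°: √(L² − r² sin²θ) = 0.11678 m.
v = −0.0265·301.9·0.49090·[1 + 0.0265·0.87121/0.11678] = -4.704 m/s.
|v| = 4.704 m/s = 4704 mm/s.

4700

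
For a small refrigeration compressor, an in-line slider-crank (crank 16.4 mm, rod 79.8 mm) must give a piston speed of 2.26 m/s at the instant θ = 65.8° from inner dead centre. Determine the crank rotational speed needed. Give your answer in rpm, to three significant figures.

1330

For an in-line slider-crank, |v_piston| = rω|sinθ|·[1 + r cosθ/√(L² − r² sin²θ)].
With r = 0.0164 m, L = 0.0798 m, θ = 65.8°: the bracketed kinematic factor |dx/dθ| = 0.016242 m.
ω = v/|dx/dθ| = 2.26/0.016242 = 139.15 rad/s.
N = 60ω/(2π) = 1328.8 rpm.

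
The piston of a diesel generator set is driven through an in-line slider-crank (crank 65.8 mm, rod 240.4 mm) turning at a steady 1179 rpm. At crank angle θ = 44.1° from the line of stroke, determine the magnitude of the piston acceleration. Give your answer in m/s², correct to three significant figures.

735

ω = 2π·1179/60 = 123.5 rad/s
x(θ) = r cosθ + √(L² − r² sin²θ); with ω constant, a = ω²·d²x/dθ².
d²x/dθ² = −r cosθ − r²(cos2θ)/√u − r⁴ sin²2θ/(4u^{3/2}),  u = L² − r² sin²θ = 0.0556953 m².
Substituting r = 0.0658 m, L = 0.2404 m, θ = 44.1°: d²x/dθ² = -0.048185 m.
a = ω²·d²x/dθ² = (123.5)²·(-0.048185) = -734.51 m/s²;  |a| = 734.51 m/s².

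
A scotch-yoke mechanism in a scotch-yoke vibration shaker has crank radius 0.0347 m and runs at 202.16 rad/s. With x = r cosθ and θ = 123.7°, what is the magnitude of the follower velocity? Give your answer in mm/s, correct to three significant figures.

5840

ω = 202.2 rad/s
x = r cosθ ⇒ ẋ = −rω sinθ.
|v| = rω|sinθ| = 0.0347·202.2·|sin 123.7°| = 5.8361 m/s = 5836.1 mm/s.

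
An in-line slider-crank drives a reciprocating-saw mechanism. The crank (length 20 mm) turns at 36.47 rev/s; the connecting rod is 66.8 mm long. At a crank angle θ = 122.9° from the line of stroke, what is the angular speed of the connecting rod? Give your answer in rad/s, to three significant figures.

38.5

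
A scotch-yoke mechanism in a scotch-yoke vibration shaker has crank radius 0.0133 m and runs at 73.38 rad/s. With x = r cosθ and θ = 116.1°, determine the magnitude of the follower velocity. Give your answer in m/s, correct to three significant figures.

0.876

ω = 73.38 rad/s
x = r cosθ ⇒ ẋ = −rω sinθ.
|v| = rω|sinθ| = 0.0133·73.38·|sin 116.1°| = 0.87643 m/s.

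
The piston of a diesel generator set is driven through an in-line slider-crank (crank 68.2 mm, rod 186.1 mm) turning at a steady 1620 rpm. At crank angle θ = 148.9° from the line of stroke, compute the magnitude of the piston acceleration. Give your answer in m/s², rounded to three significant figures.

ω = 2π·1620/60 = 169.6 rad/s
x(θ) = r cosθ + √(L² − r² sin²θ); with ω constant, a = ω²·d²x/dθ².
d²x/dθ² = −r cosθ − r²(cos2θ)/√u − r⁴ sin²2θ/(4u^{3/2}),  u = L² − r² sin²θ = 0.0333922 m².
Substituting r = 0.0682 m, L = 0.1861 m, θ = 148.9°: d²x/dθ² = +0.045833 m.
a = ω²·d²x/dθ² = (169.6)²·(+0.045833) = +1319.1 m/s²;  |a| = 1319.1 m/s².

1320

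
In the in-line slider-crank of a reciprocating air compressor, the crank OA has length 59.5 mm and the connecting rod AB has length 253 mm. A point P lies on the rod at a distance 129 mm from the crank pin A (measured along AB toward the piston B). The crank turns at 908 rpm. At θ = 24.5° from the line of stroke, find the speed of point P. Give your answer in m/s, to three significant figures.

ω = 95.09 rad/s.  Crank-pin speed |V_A| = rω = 5.6576 m/s, perpendicular to OA.
Rod angle: sinφ = −(r/L) sinθ ⇒ φ = -5.597°; ω_rod = −rω cosθ/√(L²−r²sin²θ) = -20.446 rad/s.
V_P = V_A + ω_rod × AP, with AP = 0.129 m along the rod.
Components: V_Px = −rω sinθ − a·ω_rod·sinφ = -2.6034 m/s;  V_Py = rω cosθ + a·ω_rod·cosφ = +2.5232 m/s.
|V_P| = √(V_Px² + V_Py²) = 3.6255 m/s.

3.63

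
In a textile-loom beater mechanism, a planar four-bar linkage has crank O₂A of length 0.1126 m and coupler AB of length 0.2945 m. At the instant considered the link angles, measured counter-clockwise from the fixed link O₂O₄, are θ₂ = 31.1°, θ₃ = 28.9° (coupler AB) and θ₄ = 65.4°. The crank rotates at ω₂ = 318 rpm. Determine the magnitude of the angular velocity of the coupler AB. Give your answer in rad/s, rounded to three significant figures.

ω₂ = 33.3 rad/s (from 318 rpm).
Differentiating the loop-closure r₂e^{iθ₂}+r₃e^{iθ₃}=r₁+r₄e^{iθ₄} gives r₂ω₂e^{iθ₂}+r₃ω₃e^{iθ₃}=r₄ω₄e^{iθ₄}.
Eliminating the other unknown: ω₃ = r₂ω₂ sin(θ₄−θ₂) / [r₃ sin(θ₃−θ₄)].
Numerator sine = +0.56353; denominator sine = -0.59482.
Result = 0.1126·33.3·(+0.56353) / (0.2945·(-0.59482)) = -12.062 rad/s; magnitude 12.062 rad/s.

12.1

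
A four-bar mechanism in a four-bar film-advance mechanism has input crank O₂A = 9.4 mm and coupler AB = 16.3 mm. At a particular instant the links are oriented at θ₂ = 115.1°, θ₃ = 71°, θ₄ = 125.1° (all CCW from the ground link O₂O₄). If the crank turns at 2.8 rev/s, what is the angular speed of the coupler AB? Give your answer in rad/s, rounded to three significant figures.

2.17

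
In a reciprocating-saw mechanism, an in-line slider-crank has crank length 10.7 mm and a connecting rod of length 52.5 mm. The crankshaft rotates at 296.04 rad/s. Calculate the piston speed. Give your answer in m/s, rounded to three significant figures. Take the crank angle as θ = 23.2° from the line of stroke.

ω = 296 rad/s
For an in-line slider-crank, x = r cosθ + √(L² − r² sin²θ), so v = −rω sinθ·[1 + r cosθ/√(L² − r² sin²θ)].
With r = 0.0107 m, L = 0.0525 m, θ = 23.2°: √(L² − r² sin²θ) = 0.052331 m.
v = −0.0107·296·0.39394·[1 + 0.0107·0.91914/0.052331] = -1.4824 m/s.
|v| = 1.4824 m/s.

1.48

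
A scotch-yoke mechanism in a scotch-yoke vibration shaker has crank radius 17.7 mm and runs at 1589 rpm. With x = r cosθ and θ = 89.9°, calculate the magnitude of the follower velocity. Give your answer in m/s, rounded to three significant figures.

2.95

ω = 166.4 rad/s (from 1589 rpm).
x = r cosθ ⇒ ẋ = −rω sinθ.
|v| = rω|sinθ| = 0.0177·166.4·|sin 89.9°| = 2.9453 m/s.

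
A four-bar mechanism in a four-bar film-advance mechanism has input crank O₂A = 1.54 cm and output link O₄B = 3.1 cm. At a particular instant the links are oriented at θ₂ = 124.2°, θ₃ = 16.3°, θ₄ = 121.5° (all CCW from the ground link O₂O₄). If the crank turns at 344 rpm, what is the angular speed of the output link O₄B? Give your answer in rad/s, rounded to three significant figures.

ω₂ = 36.02 rad/s (from 344 rpm).
Differentiating the loop-closure r₂e^{iθ₂}+r₃e^{iθ₃}=r₁+r₄e^{iθ₄} gives r₂ω₂e^{iθ₂}+r₃ω₃e^{iθ₃}=r₄ω₄e^{iθ₄}.
Eliminating the other unknown: ω₄ = r₂ω₂ sin(θ₂−θ₃) / [r₄ sin(θ₄−θ₃)].
Numerator sine = +0.95159; denominator sine = +0.96502.
Result = 0.0154·36.02·(+0.95159) / (0.031·(+0.96502)) = +17.647 rad/s; magnitude 17.647 rad/s.

17.6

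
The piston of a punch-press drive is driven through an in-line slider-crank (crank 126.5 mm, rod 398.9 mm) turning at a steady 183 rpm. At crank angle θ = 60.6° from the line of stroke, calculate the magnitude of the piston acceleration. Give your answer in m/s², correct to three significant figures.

15.2

ω = 2π·183/60 = 19.16 rad/s
x(θ) = r cosθ + √(L² − r² sin²θ); with ω constant, a = ω²·d²x/dθ².
d²x/dθ² = −r cosθ − r²(cos2θ)/√u − r⁴ sin²2θ/(4u^{3/2}),  u = L² − r² sin²θ = 0.146975 m².
Substituting r = 0.1265 m, L = 0.3989 m, θ = 60.6°: d²x/dθ² = -0.041308 m.
a = ω²·d²x/dθ² = (19.16)²·(-0.041308) = -15.17 m/s²;  |a| = 15.17 m/s².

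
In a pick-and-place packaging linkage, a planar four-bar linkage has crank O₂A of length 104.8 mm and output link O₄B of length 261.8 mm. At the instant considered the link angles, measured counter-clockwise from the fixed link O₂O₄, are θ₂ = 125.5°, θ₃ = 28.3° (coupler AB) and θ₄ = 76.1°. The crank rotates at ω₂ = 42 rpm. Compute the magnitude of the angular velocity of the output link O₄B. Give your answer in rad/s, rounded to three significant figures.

2.36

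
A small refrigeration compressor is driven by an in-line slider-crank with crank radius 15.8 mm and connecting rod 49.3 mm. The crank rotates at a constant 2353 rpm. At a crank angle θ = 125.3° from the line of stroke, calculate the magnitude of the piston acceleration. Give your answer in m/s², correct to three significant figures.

652

ω = 2π·2353/60 = 246.4 rad/s
x(θ) = r cosθ + √(L² − r² sin²θ); with ω constant, a = ω²·d²x/dθ².
d²x/dθ² = −r cosθ − r²(cos2θ)/√u − r⁴ sin²2θ/(4u^{3/2}),  u = L² − r² sin²θ = 0.00226421 m².
Substituting r = 0.0158 m, L = 0.0493 m, θ = 125.3°: d²x/dθ² = +0.010744 m.
a = ω²·d²x/dθ² = (246.4)²·(+0.010744) = +652.34 m/s²;  |a| = 652.34 m/s².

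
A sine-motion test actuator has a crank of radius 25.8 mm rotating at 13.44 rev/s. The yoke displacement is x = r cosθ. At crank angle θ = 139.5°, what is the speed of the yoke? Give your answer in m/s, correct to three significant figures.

ω = 84.45 rad/s (from 13.44 rev/s).
x = r cosθ ⇒ ẋ = −rω sinθ.
|v| = rω|sinθ| = 0.0258·84.45·|sin 139.5°| = 1.415 m/s.

1.41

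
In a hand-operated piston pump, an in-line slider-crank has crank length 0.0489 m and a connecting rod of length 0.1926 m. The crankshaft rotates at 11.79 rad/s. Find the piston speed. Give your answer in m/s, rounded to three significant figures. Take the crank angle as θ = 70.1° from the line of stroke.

ω = 11.79 rad/s
For an in-line slider-crank, x = r cosθ + √(L² − r² sin²θ), so v = −rω sinθ·[1 + r cosθ/√(L² − r² sin²θ)].
With r = 0.0489 m, L = 0.1926 m, θ = 70.1°: √(L² − r² sin²θ) = 0.18703 m.
v = −0.0489·11.79·0.94029·[1 + 0.0489·0.34038/0.18703] = -0.59035 m/s.
|v| = 0.59035 m/s.

0.590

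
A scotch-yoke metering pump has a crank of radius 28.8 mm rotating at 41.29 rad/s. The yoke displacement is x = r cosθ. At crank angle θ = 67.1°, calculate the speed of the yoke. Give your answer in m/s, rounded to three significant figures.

1.10

ω = 41.29 rad/s
x = r cosθ ⇒ ẋ = −rω sinθ.
|v| = rω|sinθ| = 0.0288·41.29·|sin 67.1°| = 1.0954 m/s.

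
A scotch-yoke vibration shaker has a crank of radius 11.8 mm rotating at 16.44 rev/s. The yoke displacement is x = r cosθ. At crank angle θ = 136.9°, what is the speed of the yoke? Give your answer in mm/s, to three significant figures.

ω = 103.3 rad/s (from 16.44 rev/s).
x = r cosθ ⇒ ẋ = −rω sinθ.
|v| = rω|sinθ| = 0.0118·103.3·|sin 136.9°| = 0.83283 m/s = 832.83 mm/s.

833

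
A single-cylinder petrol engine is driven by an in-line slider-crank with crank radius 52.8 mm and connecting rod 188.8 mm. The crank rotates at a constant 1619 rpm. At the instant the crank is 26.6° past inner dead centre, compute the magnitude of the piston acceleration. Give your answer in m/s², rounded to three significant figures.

ω = 2π·1619/60 = 169.5 rad/s
x(θ) = r cosθ + √(L² − r² sin²θ); with ω constant, a = ω²·d²x/dθ².
d²x/dθ² = −r cosθ − r²(cos2θ)/√u − r⁴ sin²2θ/(4u^{3/2}),  u = L² − r² sin²θ = 0.0350865 m².
Substituting r = 0.0528 m, L = 0.1888 m, θ = 26.6°: d²x/dθ² = -0.056316 m.
a = ω²·d²x/dθ² = (169.5)²·(-0.056316) = -1618.8 m/s²;  |a| = 1618.8 m/s².

1620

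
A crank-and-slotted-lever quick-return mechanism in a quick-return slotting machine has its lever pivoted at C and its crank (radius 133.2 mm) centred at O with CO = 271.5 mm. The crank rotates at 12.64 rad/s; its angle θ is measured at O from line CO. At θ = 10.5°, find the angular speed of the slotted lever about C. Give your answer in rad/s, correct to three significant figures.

ω = 12.64 rad/s
Crank pin A relative to C: A = (d + r cosθ, r sinθ); lever angle φ = atan2(r sinθ, d + r cosθ).
Differentiating tanφ: φ̇ = rω(d cosθ + r)/(d² + r² + 2dr cosθ).
d² + r² + 2dr cosθ = |CA|² = 0.162571 m²;  d cosθ + r = +0.40015 m.
|ω_lever| = |0.1332·12.64·+0.40015| / 0.162571 = 4.1441 rad/s.

4.14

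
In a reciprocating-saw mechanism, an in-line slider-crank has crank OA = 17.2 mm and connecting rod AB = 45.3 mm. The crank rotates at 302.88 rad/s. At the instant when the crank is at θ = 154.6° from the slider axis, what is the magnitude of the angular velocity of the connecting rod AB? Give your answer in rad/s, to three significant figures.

105

ω = 302.9 rad/s
The rod makes angle φ with the slider axis where L sinφ = r sinθ; differentiating, L cosφ·φ̇ = r ω cosθ.
L cosφ = √(L² − r² sin²θ) = 0.044695 m.
|ω_rod| = r ω |cosθ| / √(L² − r² sin²θ) = 0.0172·302.9·0.90334/0.044695 = 105.29 rad/s.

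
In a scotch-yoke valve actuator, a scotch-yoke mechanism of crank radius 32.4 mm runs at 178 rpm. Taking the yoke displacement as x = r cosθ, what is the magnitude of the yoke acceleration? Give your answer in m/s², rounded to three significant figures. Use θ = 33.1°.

9.43

ω = 18.64 rad/s (from 178 rpm).
x = r cosθ ⇒ ẍ = −rω² cosθ (ω constant).
|a| = rω²|cosθ| = 0.0324·(18.64)²·|cos 33.1°| = 9.4306 m/s².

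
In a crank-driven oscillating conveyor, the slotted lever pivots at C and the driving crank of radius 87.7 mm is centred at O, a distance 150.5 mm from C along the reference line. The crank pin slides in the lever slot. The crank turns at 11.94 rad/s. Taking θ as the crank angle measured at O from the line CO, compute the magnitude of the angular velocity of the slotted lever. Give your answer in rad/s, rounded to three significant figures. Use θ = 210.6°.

ω = 11.94 rad/s
Crank pin A relative to C: A = (d + r cosθ, r sinθ); lever angle φ = atan2(r sinθ, d + r cosθ).
Differentiating tanφ: φ̇ = rω(d cosθ + r)/(d² + r² + 2dr cosθ).
d² + r² + 2dr cosθ = |CA|² = 0.00761993 m²;  d cosθ + r = -0.041842 m.
|ω_lever| = |0.0877·11.94·-0.041842| / 0.00761993 = 5.7499 rad/s.

5.75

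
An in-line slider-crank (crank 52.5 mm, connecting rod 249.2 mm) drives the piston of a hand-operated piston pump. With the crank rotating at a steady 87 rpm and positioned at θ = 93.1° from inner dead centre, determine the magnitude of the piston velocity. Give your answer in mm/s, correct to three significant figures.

ω = 2π·87/60 = 9.111 rad/s
For an in-line slider-crank, x = r cosθ + √(L² − r² sin²θ), so v = −rω sinθ·[1 + r cosθ/√(L² − r² sin²θ)].
With r = 0.0525 m, L = 0.2492 m, θ = 93.1°: √(L² − r² sin²θ) = 0.24362 m.
v = −0.0525·9.111·0.99854·[1 + 0.0525·-0.05408/0.24362] = -0.47204 m/s.
|v| = 0.47204 m/s = 472.04 mm/s.

472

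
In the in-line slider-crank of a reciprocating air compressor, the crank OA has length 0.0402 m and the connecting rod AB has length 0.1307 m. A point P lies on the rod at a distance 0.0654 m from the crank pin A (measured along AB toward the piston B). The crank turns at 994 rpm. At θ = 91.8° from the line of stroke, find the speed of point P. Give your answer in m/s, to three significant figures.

ω = 104.1 rad/s.  Crank-pin speed |V_A| = rω = 4.1845 m/s, perpendicular to OA.
Rod angle: sinφ = −(r/L) sinθ ⇒ φ = -17.904°; ω_rod = −rω cosθ/√(L²−r²sin²θ) = +1.0568 rad/s.
V_P = V_A + ω_rod × AP, with AP = 0.0654 m along the rod.
Components: V_Px = −rω sinθ − a·ω_rod·sinφ = -4.1612 m/s;  V_Py = rω cosθ + a·ω_rod·cosφ = -0.065668 m/s.
|V_P| = √(V_Px² + V_Py²) = 4.1617 m/s.

4.16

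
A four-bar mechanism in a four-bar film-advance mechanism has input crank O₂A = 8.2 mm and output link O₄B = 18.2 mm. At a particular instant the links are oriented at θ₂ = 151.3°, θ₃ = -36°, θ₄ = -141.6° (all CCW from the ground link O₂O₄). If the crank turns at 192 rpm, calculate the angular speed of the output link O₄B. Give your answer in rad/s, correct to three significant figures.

1.20

ω₂ = 20.11 rad/s (from 192 rpm).
Differentiating the loop-closure r₂e^{iθ₂}+r₃e^{iθ₃}=r₁+r₄e^{iθ₄} gives r₂ω₂e^{iθ₂}+r₃ω₃e^{iθ₃}=r₄ω₄e^{iθ₄}.
Eliminating the other unknown: ω₄ = r₂ω₂ sin(θ₂−θ₃) / [r₄ sin(θ₄−θ₃)].
Numerator sine = -0.12706; denominator sine = -0.96316.
Result = 0.0082·20.11·(-0.12706) / (0.0182·(-0.96316)) = +1.1951 rad/s; magnitude 1.1951 rad/s.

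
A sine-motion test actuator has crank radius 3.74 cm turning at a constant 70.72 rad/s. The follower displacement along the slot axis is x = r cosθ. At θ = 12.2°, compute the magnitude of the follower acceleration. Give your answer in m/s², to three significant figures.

ω = 70.72 rad/s
x = r cosθ ⇒ ẍ = −rω² cosθ (ω constant).
|a| = rω²|cosθ| = 0.0374·(70.72)²·|cos 12.2°| = 182.82 m/s².

183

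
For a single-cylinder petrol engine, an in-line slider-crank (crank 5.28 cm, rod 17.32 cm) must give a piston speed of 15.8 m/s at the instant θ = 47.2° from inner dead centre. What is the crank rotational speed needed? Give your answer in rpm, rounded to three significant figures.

For an in-line slider-crank, |v_piston| = rω|sinθ|·[1 + r cosθ/√(L² − r² sin²θ)].
With r = 0.0528 m, L = 0.1732 m, θ = 47.2°: the bracketed kinematic factor |dx/dθ| = 0.046974 m.
ω = v/|dx/dθ| = 15.8/0.046974 = 336.36 rad/s.
N = 60ω/(2π) = 3212 rpm.

3210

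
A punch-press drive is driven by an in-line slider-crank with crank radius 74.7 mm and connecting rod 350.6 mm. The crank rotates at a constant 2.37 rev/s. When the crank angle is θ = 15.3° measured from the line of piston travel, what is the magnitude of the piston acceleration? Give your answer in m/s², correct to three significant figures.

19.0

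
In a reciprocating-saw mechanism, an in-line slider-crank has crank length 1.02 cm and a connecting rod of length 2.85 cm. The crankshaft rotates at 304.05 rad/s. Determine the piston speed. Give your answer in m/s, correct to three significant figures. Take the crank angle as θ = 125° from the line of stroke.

ω = 304.1 rad/s
For an in-line slider-crank, x = r cosθ + √(L² − r² sin²θ), so v = −rω sinθ·[1 + r cosθ/√(L² − r² sin²θ)].
With r = 0.0102 m, L = 0.0285 m, θ = 125°: √(L² − r² sin²θ) = 0.027248 m.
v = −0.0102·304.1·0.81915·[1 + 0.0102·-0.57358/0.027248] = -1.995 m/s.
|v| = 1.995 m/s.

1.99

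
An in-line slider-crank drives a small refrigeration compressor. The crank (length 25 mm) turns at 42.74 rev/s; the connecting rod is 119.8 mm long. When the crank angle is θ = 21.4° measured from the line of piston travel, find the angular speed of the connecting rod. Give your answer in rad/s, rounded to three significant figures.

ω = 268.5 rad/s (converted from 42.74 rev/s).
The rod makes angle φ with the slider axis where L sinφ = r sinθ; differentiating, L cosφ·φ̇ = r ω cosθ.
L cosφ = √(L² − r² sin²θ) = 0.11945 m.
|ω_rod| = r ω |cosθ| / √(L² − r² sin²θ) = 0.025·268.5·0.93106/0.11945 = 52.328 rad/s.

52.3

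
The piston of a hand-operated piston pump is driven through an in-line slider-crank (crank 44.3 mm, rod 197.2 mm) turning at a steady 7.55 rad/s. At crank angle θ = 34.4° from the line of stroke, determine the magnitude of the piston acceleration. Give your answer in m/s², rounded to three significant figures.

2.30

ω = 7.55 rad/s
x(θ) = r cosθ + √(L² − r² sin²θ); with ω constant, a = ω²·d²x/dθ².
d²x/dθ² = −r cosθ − r²(cos2θ)/√u − r⁴ sin²2θ/(4u^{3/2}),  u = L² − r² sin²θ = 0.0382614 m².
Substituting r = 0.0443 m, L = 0.1972 m, θ = 34.4°: d²x/dθ² = -0.040293 m.
a = ω²·d²x/dθ² = (7.55)²·(-0.040293) = -2.2968 m/s²;  |a| = 2.2968 m/s².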